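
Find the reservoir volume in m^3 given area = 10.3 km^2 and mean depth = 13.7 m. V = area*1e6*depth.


V = 10.3 * 1e6 * 13.7 = 1.4111e+08 m^3


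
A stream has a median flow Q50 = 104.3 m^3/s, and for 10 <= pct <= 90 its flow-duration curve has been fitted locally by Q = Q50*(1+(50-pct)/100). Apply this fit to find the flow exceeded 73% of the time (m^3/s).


Q = 104.3 * (1 + (50 - 73)/100) = 80.3110 m^3/s


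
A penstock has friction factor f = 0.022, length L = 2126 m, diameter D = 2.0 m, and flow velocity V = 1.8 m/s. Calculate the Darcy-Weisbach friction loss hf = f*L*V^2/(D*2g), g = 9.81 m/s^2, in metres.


hf = 0.022 * 2126 * 1.8^2 / (2.0 * 2 * 9.81) = 3.8619 m


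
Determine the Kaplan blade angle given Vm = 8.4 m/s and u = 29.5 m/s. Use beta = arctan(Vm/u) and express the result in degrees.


beta = arctan(8.4 / 29.5) = 15.8941 degrees


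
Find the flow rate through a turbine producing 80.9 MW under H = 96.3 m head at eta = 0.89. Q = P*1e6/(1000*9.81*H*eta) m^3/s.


Q = 80.9 * 1e6 / (1000 * 9.81 * 96.3 * 0.89) = 96.2195 m^3/s


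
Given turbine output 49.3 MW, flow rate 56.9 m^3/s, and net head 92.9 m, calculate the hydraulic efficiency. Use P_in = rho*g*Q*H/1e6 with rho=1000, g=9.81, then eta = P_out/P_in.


P_in = 1000 * 9.81 * 56.9 * 92.9 / 1e6 = 51.8558 MW
eta = 49.3 / 51.8558 = 0.9507


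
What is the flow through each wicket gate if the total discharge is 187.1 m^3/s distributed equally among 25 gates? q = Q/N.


q = 187.1 / 25 = 7.4840 m^3/s


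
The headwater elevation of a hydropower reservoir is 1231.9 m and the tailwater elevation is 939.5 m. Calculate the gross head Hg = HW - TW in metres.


Hg = 1231.9 - 939.5 = 292.4000 m


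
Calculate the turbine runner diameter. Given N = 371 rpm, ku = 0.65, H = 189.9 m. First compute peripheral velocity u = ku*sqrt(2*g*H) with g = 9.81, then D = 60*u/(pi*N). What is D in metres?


u = 0.65 * sqrt(2*9.81*189.9) = 39.6758 m/s
D = 60 * 39.6758 / (pi * 371) = 2.0425 m


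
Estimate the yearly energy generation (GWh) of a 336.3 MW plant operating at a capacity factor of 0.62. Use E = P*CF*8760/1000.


E = 336.3 * 0.62 * 8760 / 1000 = 1826.5126 GWh


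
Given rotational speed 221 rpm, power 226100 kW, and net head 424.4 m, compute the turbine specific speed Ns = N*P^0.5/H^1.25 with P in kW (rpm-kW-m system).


Ns = 221 * 226100^0.5 / 424.4^1.25 = 54.5536


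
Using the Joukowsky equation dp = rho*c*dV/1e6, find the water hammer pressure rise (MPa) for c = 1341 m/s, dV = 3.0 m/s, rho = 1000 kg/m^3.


dp = 1000 * 1341 * 3.0 / 1e6 = 4.0230 MPa


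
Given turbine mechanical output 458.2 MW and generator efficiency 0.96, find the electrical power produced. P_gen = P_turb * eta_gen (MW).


P_gen = 458.2 * 0.96 = 439.8720 MW


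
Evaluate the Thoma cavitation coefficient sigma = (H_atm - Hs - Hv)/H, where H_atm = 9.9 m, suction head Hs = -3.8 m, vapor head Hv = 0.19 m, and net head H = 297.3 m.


sigma = (9.9 - (-3.8) - 0.19) / 297.3 = 0.0454


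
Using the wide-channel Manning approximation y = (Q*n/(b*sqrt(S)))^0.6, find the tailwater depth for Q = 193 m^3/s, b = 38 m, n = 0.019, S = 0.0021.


y = (193 * 0.019 / (38 * 0.0021^0.5))^0.6 = 1.5633 m


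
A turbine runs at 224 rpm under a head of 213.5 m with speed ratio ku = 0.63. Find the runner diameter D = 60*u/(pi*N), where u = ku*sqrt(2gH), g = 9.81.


u = 0.63 * sqrt(2*9.81*213.5) = 40.7745 m/s
D = 60 * 40.7745 / (pi * 224) = 3.4765 m


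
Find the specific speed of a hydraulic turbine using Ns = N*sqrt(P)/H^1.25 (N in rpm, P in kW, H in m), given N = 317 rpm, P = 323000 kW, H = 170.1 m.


Ns = 317 * 323000^0.5 / 170.1^1.25 = 293.2784


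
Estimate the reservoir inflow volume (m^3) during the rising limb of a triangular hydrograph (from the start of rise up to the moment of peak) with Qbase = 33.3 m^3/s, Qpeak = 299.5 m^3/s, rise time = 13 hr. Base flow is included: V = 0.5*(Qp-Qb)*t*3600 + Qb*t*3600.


V = 0.5*(299.5 - 33.3)*13*3600 + 33.3*13*3600 = 7.7875e+06 m^3


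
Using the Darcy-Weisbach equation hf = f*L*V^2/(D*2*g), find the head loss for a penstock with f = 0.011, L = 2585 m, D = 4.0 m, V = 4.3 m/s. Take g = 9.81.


hf = 0.011 * 2585 * 4.3^2 / (4.0 * 2 * 9.81) = 6.6993 m


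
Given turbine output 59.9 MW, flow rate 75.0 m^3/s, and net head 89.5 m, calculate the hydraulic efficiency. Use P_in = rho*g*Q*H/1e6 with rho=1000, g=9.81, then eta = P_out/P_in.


P_in = 1000 * 9.81 * 75.0 * 89.5 / 1e6 = 65.8496 MW
eta = 59.9 / 65.8496 = 0.9096


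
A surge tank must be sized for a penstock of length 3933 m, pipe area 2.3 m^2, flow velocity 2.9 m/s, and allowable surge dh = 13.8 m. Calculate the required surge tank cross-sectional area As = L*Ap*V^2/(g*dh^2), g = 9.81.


As = 3933 * 2.3 * 2.9^2 / (9.81 * 13.8^2) = 40.7212 m^2


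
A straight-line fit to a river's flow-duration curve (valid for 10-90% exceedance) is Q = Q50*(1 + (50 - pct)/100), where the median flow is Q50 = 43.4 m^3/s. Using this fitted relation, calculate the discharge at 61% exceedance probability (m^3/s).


Q = 43.4 * (1 + (50 - 61)/100) = 38.6260 m^3/s


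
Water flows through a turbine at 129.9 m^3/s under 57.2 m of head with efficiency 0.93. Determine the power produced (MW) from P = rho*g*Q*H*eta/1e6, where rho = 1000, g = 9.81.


P = 1000 * 9.81 * 129.9 * 57.2 * 0.93 / 1e6 = 67.7887 MW


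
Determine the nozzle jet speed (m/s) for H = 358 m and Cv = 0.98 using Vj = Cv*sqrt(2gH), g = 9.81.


Vj = 0.98 * sqrt(2*9.81*358) = 82.1329 m/s


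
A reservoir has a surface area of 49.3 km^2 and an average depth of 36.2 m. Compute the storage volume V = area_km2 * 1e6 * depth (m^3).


V = 49.3 * 1e6 * 36.2 = 1.7847e+09 m^3


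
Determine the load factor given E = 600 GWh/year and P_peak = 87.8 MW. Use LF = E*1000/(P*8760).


LF = 600 * 1000 / (87.8 * 8760) = 0.7801


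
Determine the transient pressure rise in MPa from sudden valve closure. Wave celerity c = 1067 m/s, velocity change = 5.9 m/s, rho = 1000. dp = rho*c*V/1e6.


dp = 1000 * 1067 * 5.9 / 1e6 = 6.2953 MPa


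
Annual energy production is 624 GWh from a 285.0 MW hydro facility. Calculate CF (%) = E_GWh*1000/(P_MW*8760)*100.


CF = 624 * 1000 / (285.0 * 8760) * 100 = 24.9940 %


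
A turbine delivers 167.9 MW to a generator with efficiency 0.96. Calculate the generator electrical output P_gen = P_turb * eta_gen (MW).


P_gen = 167.9 * 0.96 = 161.1840 MW


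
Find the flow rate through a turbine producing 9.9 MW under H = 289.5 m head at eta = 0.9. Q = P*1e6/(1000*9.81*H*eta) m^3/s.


Q = 9.9 * 1e6 / (1000 * 9.81 * 289.5 * 0.9) = 3.8732 m^3/s


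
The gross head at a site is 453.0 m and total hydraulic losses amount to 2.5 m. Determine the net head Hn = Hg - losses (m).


Hn = 453.0 - 2.5 = 450.5000 m


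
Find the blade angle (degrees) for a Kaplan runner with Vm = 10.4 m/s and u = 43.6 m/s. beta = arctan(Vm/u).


beta = arctan(10.4 / 43.6) = 13.4162 degrees


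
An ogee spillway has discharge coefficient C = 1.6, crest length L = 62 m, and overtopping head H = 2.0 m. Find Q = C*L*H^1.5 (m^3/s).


Q = 1.6 * 62 * 2.0^1.5 = 280.5800 m^3/s


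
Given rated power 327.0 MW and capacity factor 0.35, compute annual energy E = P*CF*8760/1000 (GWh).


E = 327.0 * 0.35 * 8760 / 1000 = 1002.5820 GWh


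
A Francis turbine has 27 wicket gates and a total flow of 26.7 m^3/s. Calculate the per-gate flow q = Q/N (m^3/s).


q = 26.7 / 27 = 0.9889 m^3/s


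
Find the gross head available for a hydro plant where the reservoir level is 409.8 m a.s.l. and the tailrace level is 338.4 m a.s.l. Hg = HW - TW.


Hg = 409.8 - 338.4 = 71.4000 m


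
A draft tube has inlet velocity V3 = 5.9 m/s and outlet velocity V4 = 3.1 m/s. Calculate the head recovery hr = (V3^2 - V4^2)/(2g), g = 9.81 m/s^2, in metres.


hr = (5.9^2 - 3.1^2) / (2*9.81) = 1.2844 m


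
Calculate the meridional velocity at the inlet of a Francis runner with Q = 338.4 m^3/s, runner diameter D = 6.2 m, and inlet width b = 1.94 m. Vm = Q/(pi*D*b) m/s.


Vm = 338.4 / (pi * 6.2 * 1.94) = 8.9554 m/s


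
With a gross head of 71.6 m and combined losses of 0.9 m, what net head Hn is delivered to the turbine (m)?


Hn = 71.6 - 0.9 = 70.7000 m


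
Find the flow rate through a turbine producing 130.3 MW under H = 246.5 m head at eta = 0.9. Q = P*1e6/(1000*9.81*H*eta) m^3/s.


Q = 130.3 * 1e6 / (1000 * 9.81 * 246.5 * 0.9) = 59.8709 m^3/s


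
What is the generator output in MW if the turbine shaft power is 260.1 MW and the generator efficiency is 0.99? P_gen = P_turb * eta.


P_gen = 260.1 * 0.99 = 257.4990 MW


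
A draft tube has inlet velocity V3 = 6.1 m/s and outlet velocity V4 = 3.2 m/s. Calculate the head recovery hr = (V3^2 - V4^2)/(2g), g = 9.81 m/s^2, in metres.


hr = (6.1^2 - 3.2^2) / (2*9.81) = 1.3746 m


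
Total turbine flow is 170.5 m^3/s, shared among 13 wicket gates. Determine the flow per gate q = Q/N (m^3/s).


q = 170.5 / 13 = 13.1154 m^3/s


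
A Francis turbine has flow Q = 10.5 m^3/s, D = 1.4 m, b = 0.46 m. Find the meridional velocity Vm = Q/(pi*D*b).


Vm = 10.5 / (pi * 1.4 * 0.46) = 5.1898 m/s


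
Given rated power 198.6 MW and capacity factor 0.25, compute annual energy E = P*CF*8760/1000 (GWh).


E = 198.6 * 0.25 * 8760 / 1000 = 434.9340 GWh


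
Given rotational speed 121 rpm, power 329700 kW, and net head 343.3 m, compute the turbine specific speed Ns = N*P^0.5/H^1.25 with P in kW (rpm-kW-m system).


Ns = 121 * 329700^0.5 / 343.3^1.25 = 47.0167


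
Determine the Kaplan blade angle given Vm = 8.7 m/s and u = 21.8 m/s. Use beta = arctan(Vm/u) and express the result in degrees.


beta = arctan(8.7 / 21.8) = 21.7561 degrees


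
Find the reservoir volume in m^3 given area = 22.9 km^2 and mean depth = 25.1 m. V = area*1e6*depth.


V = 22.9 * 1e6 * 25.1 = 5.7479e+08 m^3


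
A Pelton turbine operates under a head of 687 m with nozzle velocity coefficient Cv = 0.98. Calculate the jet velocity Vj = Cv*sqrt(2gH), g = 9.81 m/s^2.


Vj = 0.98 * sqrt(2*9.81*687) = 113.7769 m/s


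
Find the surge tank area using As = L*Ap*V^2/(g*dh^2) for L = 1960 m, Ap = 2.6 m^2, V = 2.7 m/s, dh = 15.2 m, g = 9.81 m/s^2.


As = 1960 * 2.6 * 2.7^2 / (9.81 * 15.2^2) = 16.3908 m^2


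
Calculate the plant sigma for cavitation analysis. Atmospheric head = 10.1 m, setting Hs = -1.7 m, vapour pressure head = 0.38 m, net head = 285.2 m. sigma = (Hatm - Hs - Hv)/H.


sigma = (10.1 - (-1.7) - 0.38) / 285.2 = 0.0400


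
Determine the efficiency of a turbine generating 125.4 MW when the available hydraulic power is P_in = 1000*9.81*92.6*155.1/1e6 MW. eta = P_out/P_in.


P_in = 1000 * 9.81 * 92.6 * 155.1 / 1e6 = 140.8938 MW
eta = 125.4 / 140.8938 = 0.8900


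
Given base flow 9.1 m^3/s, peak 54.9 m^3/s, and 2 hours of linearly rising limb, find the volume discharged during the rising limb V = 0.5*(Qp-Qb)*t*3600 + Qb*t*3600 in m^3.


V = 0.5*(54.9 - 9.1)*2*3600 + 9.1*2*3600 = 230400.0000 m^3


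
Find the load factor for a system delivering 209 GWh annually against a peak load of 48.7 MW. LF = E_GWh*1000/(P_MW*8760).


LF = 209 * 1000 / (48.7 * 8760) = 0.4899


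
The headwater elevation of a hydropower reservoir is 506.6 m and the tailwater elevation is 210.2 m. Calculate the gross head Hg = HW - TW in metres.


Hg = 506.6 - 210.2 = 296.4000 m


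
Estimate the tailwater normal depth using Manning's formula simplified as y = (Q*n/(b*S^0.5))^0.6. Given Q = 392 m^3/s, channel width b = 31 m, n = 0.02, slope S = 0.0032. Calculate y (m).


y = (392 * 0.02 / (31 * 0.0032^0.5))^0.6 = 2.4560 m


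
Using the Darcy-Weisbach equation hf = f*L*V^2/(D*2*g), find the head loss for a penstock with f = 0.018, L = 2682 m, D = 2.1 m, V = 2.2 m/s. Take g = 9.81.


hf = 0.018 * 2682 * 2.2^2 / (2.1 * 2 * 9.81) = 5.6710 m


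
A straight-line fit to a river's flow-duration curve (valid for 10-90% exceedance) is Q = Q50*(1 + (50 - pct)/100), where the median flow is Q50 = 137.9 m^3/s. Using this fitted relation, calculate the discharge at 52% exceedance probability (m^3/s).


Q = 137.9 * (1 + (50 - 52)/100) = 135.1420 m^3/s


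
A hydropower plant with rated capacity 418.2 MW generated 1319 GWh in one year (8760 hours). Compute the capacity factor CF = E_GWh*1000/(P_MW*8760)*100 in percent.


CF = 1319 * 1000 / (418.2 * 8760) * 100 = 36.0045 %


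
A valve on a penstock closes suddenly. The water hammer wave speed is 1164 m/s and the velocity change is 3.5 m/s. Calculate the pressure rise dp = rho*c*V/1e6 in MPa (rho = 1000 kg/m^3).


dp = 1000 * 1164 * 3.5 / 1e6 = 4.0740 MPa


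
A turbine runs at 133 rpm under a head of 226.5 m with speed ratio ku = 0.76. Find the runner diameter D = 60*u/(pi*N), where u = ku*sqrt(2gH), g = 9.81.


u = 0.76 * sqrt(2*9.81*226.5) = 50.6637 m/s
D = 60 * 50.6637 / (pi * 133) = 7.2752 m


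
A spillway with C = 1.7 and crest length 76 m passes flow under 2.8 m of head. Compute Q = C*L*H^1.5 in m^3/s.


Q = 1.7 * 76 * 2.8^1.5 = 605.3403 m^3/s


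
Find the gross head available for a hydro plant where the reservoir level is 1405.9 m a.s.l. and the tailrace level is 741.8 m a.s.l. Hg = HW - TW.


Hg = 1405.9 - 741.8 = 664.1000 m


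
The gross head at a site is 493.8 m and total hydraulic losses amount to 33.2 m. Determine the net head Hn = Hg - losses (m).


Hn = 493.8 - 33.2 = 460.6000 m


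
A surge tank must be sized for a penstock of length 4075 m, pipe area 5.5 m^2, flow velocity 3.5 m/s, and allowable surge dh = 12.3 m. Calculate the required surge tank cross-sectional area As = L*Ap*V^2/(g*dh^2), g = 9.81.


As = 4075 * 5.5 * 3.5^2 / (9.81 * 12.3^2) = 184.9895 m^2


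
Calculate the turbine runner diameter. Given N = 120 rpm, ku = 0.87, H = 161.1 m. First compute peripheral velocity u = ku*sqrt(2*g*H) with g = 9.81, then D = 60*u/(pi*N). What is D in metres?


u = 0.87 * sqrt(2*9.81*161.1) = 48.9121 m/s
D = 60 * 48.9121 / (pi * 120) = 7.7846 m


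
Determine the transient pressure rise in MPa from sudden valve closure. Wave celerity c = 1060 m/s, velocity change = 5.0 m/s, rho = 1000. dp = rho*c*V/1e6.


dp = 1000 * 1060 * 5.0 / 1e6 = 5.3000 MPa


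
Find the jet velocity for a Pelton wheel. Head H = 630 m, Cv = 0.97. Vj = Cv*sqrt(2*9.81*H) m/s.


Vj = 0.97 * sqrt(2*9.81*630) = 107.8429 m/s


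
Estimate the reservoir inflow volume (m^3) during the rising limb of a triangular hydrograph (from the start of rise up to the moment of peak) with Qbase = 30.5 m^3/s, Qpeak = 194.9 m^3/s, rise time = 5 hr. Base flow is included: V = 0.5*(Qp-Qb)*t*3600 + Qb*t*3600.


V = 0.5*(194.9 - 30.5)*5*3600 + 30.5*5*3600 = 2.0286e+06 m^3


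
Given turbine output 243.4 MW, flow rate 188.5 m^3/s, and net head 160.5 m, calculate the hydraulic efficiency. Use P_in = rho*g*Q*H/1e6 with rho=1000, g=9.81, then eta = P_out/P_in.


P_in = 1000 * 9.81 * 188.5 * 160.5 / 1e6 = 296.7942 MW
eta = 243.4 / 296.7942 = 0.8201


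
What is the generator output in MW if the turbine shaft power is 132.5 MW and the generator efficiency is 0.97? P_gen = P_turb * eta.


P_gen = 132.5 * 0.97 = 128.5250 MW


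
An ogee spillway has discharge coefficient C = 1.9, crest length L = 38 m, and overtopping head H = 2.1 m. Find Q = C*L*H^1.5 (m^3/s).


Q = 1.9 * 38 * 2.1^1.5 = 219.7183 m^3/s


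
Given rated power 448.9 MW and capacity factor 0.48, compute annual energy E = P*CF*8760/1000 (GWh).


E = 448.9 * 0.48 * 8760 / 1000 = 1887.5347 GWh


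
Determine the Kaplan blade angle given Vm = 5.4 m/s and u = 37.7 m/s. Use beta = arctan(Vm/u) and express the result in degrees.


beta = arctan(5.4 / 37.7) = 8.1514 degrees


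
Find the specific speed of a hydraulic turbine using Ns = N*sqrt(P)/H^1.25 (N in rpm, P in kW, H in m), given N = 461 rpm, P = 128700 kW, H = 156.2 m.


Ns = 461 * 128700^0.5 / 156.2^1.25 = 299.4945


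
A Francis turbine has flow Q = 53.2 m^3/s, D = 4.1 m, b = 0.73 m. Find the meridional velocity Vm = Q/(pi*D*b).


Vm = 53.2 / (pi * 4.1 * 0.73) = 5.6579 m/s


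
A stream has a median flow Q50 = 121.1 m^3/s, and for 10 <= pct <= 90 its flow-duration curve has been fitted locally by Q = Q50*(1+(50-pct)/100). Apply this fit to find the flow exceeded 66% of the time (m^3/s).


Q = 121.1 * (1 + (50 - 66)/100) = 101.7240 m^3/s


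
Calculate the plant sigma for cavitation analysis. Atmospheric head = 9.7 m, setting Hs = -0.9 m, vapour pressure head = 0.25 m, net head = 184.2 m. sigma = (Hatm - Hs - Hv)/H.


sigma = (9.7 - (-0.9) - 0.25) / 184.2 = 0.0562


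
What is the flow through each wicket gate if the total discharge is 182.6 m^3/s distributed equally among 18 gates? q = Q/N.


q = 182.6 / 18 = 10.1444 m^3/s


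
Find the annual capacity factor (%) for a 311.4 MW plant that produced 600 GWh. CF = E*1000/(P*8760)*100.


CF = 600 * 1000 / (311.4 * 8760) * 100 = 21.9952 %


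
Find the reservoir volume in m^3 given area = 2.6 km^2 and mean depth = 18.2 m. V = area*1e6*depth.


V = 2.6 * 1e6 * 18.2 = 4.7320e+07 m^3


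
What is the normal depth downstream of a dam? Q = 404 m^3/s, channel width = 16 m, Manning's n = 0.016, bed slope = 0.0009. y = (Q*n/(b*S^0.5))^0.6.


y = (404 * 0.016 / (16 * 0.0009^0.5))^0.6 = 4.7594 m


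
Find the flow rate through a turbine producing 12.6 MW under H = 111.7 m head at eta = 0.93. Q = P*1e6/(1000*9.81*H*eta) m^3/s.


Q = 12.6 * 1e6 / (1000 * 9.81 * 111.7 * 0.93) = 12.3642 m^3/s


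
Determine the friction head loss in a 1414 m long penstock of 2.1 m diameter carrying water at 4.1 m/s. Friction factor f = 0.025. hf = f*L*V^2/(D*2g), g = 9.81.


hf = 0.025 * 1414 * 4.1^2 / (2.1 * 2 * 9.81) = 14.4224 m


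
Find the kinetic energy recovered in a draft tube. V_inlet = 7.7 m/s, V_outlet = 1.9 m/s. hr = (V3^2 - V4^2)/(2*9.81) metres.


hr = (7.7^2 - 1.9^2) / (2*9.81) = 2.8379 m


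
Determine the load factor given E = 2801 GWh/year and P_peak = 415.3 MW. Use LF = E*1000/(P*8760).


LF = 2801 * 1000 / (415.3 * 8760) = 0.7699


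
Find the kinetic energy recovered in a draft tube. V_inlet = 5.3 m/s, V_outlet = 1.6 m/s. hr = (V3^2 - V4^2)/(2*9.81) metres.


hr = (5.3^2 - 1.6^2) / (2*9.81) = 1.3012 m


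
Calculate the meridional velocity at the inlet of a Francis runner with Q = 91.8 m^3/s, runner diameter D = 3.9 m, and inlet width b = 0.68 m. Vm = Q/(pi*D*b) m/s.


Vm = 91.8 / (pi * 3.9 * 0.68) = 11.0184 m/s


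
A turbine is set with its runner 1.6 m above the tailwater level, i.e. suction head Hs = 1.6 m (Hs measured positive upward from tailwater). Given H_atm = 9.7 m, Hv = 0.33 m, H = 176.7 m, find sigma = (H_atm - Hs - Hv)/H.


sigma = (9.7 - 1.6 - 0.33) / 176.7 = 0.0440


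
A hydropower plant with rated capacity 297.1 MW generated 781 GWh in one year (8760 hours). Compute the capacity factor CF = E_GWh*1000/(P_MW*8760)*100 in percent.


CF = 781 * 1000 / (297.1 * 8760) * 100 = 30.0085 %


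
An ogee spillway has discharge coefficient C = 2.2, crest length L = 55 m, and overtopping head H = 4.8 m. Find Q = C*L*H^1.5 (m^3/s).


Q = 2.2 * 55 * 4.8^1.5 = 1272.4690 m^3/s


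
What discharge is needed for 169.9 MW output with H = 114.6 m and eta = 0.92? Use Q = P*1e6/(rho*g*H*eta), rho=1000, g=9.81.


Q = 169.9 * 1e6 / (1000 * 9.81 * 114.6 * 0.92) = 164.2676 m^3/s


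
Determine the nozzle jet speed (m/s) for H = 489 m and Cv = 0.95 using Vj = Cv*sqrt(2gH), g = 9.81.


Vj = 0.95 * sqrt(2*9.81*489) = 93.0524 m/s


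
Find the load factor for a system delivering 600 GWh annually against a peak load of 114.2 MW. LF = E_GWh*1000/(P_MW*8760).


LF = 600 * 1000 / (114.2 * 8760) = 0.5998


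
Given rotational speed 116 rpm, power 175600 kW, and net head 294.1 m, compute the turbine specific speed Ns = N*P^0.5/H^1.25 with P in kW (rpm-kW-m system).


Ns = 116 * 175600^0.5 / 294.1^1.25 = 39.9118


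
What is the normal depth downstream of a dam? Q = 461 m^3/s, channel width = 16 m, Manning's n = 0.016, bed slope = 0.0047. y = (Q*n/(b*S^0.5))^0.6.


y = (461 * 0.016 / (16 * 0.0047^0.5))^0.6 = 3.1376 m


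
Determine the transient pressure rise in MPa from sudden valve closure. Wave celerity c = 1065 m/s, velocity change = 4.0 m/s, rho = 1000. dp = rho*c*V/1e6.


dp = 1000 * 1065 * 4.0 / 1e6 = 4.2600 MPa


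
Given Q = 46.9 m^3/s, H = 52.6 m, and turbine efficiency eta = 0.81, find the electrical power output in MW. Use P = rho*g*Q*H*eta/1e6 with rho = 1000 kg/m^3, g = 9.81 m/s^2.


P = 1000 * 9.81 * 46.9 * 52.6 * 0.81 / 1e6 = 19.6026 MW


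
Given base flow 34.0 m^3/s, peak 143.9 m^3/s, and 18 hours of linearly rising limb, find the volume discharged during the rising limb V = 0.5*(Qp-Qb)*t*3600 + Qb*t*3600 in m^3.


V = 0.5*(143.9 - 34.0)*18*3600 + 34.0*18*3600 = 5.7640e+06 m^3


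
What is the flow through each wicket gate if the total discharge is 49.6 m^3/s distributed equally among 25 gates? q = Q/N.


q = 49.6 / 25 = 1.9840 m^3/s


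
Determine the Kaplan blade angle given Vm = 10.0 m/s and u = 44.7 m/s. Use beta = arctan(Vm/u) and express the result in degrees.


beta = arctan(10.0 / 44.7) = 12.6102 degrees


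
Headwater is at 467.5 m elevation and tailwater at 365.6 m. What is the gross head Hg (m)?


Hg = 467.5 - 365.6 = 101.9000 m


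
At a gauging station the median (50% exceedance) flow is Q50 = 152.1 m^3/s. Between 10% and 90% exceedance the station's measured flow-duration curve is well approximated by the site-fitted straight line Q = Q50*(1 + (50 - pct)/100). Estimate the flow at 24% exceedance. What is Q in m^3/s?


Q = 152.1 * (1 + (50 - 24)/100) = 191.6460 m^3/s


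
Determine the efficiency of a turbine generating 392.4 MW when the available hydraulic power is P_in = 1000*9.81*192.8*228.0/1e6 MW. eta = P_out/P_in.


P_in = 1000 * 9.81 * 192.8 * 228.0 / 1e6 = 431.2319 MW
eta = 392.4 / 431.2319 = 0.9100


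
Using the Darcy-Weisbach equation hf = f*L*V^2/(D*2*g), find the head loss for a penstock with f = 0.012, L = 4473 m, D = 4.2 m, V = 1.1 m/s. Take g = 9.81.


hf = 0.012 * 4473 * 1.1^2 / (4.2 * 2 * 9.81) = 0.7882 m


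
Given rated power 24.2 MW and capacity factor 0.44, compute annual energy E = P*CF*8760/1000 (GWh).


E = 24.2 * 0.44 * 8760 / 1000 = 93.2765 GWh


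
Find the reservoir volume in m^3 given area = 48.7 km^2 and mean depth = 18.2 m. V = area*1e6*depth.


V = 48.7 * 1e6 * 18.2 = 8.8634e+08 m^3


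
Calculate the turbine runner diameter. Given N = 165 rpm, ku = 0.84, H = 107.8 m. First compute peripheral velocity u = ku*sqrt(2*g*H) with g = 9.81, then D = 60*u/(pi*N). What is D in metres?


u = 0.84 * sqrt(2*9.81*107.8) = 38.6312 m/s
D = 60 * 38.6312 / (pi * 165) = 4.4715 m


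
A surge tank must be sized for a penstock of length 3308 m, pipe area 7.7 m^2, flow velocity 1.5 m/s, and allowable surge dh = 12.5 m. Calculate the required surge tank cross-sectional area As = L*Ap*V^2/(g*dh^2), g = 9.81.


As = 3308 * 7.7 * 1.5^2 / (9.81 * 12.5^2) = 37.3895 m^2


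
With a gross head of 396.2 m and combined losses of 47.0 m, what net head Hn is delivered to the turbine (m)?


Hn = 396.2 - 47.0 = 349.2000 m


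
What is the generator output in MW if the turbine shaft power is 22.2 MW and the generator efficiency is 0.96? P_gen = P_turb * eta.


P_gen = 22.2 * 0.96 = 21.3120 MW


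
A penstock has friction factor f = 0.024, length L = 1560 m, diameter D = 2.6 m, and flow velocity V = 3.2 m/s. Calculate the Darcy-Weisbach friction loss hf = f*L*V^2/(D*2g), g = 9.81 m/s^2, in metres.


hf = 0.024 * 1560 * 3.2^2 / (2.6 * 2 * 9.81) = 7.5156 m


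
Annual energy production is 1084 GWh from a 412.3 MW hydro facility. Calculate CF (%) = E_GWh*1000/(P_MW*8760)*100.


CF = 1084 * 1000 / (412.3 * 8760) * 100 = 30.0132 %


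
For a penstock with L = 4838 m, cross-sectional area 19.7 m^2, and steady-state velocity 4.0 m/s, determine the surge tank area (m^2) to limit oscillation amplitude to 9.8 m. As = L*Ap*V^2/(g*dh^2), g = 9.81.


As = 4838 * 19.7 * 4.0^2 / (9.81 * 9.8^2) = 1618.5679 m^2


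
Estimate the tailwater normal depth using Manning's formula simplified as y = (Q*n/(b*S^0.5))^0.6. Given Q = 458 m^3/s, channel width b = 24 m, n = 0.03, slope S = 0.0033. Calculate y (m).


y = (458 * 0.03 / (24 * 0.0033^0.5))^0.6 = 3.9729 m


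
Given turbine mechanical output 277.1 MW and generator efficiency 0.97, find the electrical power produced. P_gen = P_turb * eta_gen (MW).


P_gen = 277.1 * 0.97 = 268.7870 MW


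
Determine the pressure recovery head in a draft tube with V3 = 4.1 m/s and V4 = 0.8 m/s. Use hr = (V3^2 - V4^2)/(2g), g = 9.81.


hr = (4.1^2 - 0.8^2) / (2*9.81) = 0.8242 m


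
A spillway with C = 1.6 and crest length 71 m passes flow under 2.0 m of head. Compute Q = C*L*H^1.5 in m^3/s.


Q = 1.6 * 71 * 2.0^1.5 = 321.3093 m^3/s


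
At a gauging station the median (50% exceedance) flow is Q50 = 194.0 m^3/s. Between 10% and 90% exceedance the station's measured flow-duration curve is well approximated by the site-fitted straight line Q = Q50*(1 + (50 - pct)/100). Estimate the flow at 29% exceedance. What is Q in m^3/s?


Q = 194.0 * (1 + (50 - 29)/100) = 234.7400 m^3/s


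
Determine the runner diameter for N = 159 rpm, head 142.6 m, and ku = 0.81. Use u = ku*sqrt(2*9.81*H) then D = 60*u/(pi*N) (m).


u = 0.81 * sqrt(2*9.81*142.6) = 42.8444 m/s
D = 60 * 42.8444 / (pi * 159) = 5.1463 m


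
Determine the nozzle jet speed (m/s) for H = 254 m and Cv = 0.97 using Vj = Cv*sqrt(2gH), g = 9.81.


Vj = 0.97 * sqrt(2*9.81*254) = 68.4760 m/s


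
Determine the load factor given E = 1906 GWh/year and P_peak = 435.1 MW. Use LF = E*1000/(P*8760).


LF = 1906 * 1000 / (435.1 * 8760) = 0.5001


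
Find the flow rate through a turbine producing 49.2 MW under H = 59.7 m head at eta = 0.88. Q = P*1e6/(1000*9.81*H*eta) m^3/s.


Q = 49.2 * 1e6 / (1000 * 9.81 * 59.7 * 0.88) = 95.4639 m^3/s


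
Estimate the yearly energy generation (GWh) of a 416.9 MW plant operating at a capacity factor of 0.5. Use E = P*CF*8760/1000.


E = 416.9 * 0.5 * 8760 / 1000 = 1826.0220 GWh


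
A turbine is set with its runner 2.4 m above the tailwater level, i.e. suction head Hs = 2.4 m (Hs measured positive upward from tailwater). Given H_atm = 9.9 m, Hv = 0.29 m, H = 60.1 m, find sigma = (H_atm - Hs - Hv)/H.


sigma = (9.9 - 2.4 - 0.29) / 60.1 = 0.1200


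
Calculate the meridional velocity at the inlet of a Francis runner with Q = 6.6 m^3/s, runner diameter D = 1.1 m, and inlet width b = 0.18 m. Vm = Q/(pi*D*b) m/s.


Vm = 6.6 / (pi * 1.1 * 0.18) = 10.6103 m/s


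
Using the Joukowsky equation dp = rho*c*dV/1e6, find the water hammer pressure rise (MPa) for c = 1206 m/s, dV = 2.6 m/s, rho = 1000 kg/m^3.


dp = 1000 * 1206 * 2.6 / 1e6 = 3.1356 MPa


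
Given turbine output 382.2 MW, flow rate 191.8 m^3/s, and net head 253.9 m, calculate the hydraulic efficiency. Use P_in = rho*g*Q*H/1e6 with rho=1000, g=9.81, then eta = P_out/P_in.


P_in = 1000 * 9.81 * 191.8 * 253.9 / 1e6 = 477.7276 MW
eta = 382.2 / 477.7276 = 0.8000


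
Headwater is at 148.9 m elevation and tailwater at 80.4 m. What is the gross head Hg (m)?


Hg = 148.9 - 80.4 = 68.5000 m


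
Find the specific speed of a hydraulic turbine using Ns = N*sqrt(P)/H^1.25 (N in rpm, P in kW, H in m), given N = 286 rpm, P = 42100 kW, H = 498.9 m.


Ns = 286 * 42100^0.5 / 498.9^1.25 = 24.8880


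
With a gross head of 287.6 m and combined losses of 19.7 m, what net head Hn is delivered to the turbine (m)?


Hn = 287.6 - 19.7 = 267.9000 m


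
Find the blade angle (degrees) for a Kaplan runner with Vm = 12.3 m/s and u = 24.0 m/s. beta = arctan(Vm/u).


beta = arctan(12.3 / 24.0) = 27.1351 degrees


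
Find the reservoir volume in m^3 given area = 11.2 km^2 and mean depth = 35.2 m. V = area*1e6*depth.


V = 11.2 * 1e6 * 35.2 = 3.9424e+08 m^3


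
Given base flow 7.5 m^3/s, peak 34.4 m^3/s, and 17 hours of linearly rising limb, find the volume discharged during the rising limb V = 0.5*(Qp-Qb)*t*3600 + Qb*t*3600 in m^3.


V = 0.5*(34.4 - 7.5)*17*3600 + 7.5*17*3600 = 1.2821e+06 m^3


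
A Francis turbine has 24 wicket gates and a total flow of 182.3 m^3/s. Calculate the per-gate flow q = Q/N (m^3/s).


q = 182.3 / 24 = 7.5958 m^3/s


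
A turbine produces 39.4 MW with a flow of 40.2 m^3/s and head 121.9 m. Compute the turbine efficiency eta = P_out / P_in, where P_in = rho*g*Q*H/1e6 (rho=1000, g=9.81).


P_in = 1000 * 9.81 * 40.2 * 121.9 / 1e6 = 48.0727 MW
eta = 39.4 / 48.0727 = 0.8196


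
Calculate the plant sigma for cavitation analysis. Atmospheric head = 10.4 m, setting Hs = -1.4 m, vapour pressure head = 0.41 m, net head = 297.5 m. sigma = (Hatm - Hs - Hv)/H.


sigma = (10.4 - (-1.4) - 0.41) / 297.5 = 0.0383


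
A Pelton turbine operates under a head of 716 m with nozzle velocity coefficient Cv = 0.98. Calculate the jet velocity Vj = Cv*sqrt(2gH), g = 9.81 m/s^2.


Vj = 0.98 * sqrt(2*9.81*716) = 116.1534 m/s


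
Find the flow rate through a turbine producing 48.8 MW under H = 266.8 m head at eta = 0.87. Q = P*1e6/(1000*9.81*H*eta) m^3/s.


Q = 48.8 * 1e6 / (1000 * 9.81 * 266.8 * 0.87) = 21.4312 m^3/s


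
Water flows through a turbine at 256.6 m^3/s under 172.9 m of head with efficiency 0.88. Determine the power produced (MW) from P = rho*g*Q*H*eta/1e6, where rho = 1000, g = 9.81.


P = 1000 * 9.81 * 256.6 * 172.9 * 0.88 / 1e6 = 383.0040 MW


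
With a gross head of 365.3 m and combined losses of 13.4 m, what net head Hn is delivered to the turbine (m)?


Hn = 365.3 - 13.4 = 351.9000 m


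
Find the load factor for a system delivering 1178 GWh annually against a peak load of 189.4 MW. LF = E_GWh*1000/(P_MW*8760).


LF = 1178 * 1000 / (189.4 * 8760) = 0.7100


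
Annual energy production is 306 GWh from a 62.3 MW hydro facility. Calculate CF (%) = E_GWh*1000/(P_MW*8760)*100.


CF = 306 * 1000 / (62.3 * 8760) * 100 = 56.0698 %


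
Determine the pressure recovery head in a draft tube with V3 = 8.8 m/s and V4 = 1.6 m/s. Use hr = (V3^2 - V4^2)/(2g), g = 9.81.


hr = (8.8^2 - 1.6^2) / (2*9.81) = 3.8165 m


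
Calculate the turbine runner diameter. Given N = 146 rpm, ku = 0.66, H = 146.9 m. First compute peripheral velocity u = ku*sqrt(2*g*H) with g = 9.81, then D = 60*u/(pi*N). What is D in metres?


u = 0.66 * sqrt(2*9.81*146.9) = 35.4327 m/s
D = 60 * 35.4327 / (pi * 146) = 4.6350 m


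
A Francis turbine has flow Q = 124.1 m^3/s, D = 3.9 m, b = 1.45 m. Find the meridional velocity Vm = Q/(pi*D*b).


Vm = 124.1 / (pi * 3.9 * 1.45) = 6.9854 m/s


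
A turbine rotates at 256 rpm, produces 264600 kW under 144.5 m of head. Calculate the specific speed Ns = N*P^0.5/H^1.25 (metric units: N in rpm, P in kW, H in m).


Ns = 256 * 264600^0.5 / 144.5^1.25 = 262.8452


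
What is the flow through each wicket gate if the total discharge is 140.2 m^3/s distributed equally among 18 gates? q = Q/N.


q = 140.2 / 18 = 7.7889 m^3/s


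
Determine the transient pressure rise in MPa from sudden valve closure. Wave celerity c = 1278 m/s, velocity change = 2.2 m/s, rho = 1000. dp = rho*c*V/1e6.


dp = 1000 * 1278 * 2.2 / 1e6 = 2.8116 MPa


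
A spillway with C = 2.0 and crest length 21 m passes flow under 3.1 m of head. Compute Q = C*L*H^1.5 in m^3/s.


Q = 2.0 * 21 * 3.1^1.5 = 229.2408 m^3/s


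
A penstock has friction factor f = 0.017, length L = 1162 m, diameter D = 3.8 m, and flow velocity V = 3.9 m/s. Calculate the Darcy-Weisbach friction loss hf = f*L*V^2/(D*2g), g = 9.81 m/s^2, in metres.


hf = 0.017 * 1162 * 3.9^2 / (3.8 * 2 * 9.81) = 4.0300 m


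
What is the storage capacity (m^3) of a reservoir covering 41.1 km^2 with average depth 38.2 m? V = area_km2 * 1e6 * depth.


V = 41.1 * 1e6 * 38.2 = 1.5700e+09 m^3


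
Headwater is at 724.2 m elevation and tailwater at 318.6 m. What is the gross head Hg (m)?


Hg = 724.2 - 318.6 = 405.6000 m


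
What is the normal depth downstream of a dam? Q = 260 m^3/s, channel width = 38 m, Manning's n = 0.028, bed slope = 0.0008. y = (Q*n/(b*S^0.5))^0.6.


y = (260 * 0.028 / (38 * 0.0008^0.5))^0.6 = 3.1512 m


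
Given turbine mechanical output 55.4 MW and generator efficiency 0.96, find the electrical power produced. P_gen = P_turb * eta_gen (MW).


P_gen = 55.4 * 0.96 = 53.1840 MW


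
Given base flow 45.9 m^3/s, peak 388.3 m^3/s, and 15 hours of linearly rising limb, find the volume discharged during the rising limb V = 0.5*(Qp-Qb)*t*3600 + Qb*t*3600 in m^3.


V = 0.5*(388.3 - 45.9)*15*3600 + 45.9*15*3600 = 1.1723e+07 m^3


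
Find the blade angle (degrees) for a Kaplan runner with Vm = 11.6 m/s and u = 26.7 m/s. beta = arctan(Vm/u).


beta = arctan(11.6 / 26.7) = 23.4829 degrees


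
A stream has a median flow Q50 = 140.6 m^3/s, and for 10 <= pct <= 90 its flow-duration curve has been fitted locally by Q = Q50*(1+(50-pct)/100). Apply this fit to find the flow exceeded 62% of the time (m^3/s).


Q = 140.6 * (1 + (50 - 62)/100) = 123.7280 m^3/s


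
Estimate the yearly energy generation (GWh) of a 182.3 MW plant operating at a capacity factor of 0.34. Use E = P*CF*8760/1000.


E = 182.3 * 0.34 * 8760 / 1000 = 542.9623 GWh


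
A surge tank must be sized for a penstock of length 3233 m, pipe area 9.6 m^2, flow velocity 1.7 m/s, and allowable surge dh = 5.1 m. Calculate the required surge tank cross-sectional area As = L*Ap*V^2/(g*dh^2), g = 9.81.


As = 3233 * 9.6 * 1.7^2 / (9.81 * 5.1^2) = 351.5324 m^2


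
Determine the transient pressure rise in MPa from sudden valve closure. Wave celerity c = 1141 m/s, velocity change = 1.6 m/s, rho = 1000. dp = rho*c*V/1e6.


dp = 1000 * 1141 * 1.6 / 1e6 = 1.8256 MPa


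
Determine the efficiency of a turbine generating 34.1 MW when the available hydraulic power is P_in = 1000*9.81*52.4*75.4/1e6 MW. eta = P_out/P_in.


P_in = 1000 * 9.81 * 52.4 * 75.4 / 1e6 = 38.7589 MW
eta = 34.1 / 38.7589 = 0.8798


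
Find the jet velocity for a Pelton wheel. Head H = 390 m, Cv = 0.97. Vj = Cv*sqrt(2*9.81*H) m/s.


Vj = 0.97 * sqrt(2*9.81*390) = 84.8503 m/s


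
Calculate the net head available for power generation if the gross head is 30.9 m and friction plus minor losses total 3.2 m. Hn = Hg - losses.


Hn = 30.9 - 3.2 = 27.7000 m


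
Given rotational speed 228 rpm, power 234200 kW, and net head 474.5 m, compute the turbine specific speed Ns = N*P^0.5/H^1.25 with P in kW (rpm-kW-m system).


Ns = 228 * 234200^0.5 / 474.5^1.25 = 49.8234


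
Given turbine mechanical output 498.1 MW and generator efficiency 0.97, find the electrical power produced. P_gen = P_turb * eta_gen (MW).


P_gen = 498.1 * 0.97 = 483.1570 MW


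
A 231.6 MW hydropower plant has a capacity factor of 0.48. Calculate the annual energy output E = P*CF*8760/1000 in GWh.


E = 231.6 * 0.48 * 8760 / 1000 = 973.8317 GWh


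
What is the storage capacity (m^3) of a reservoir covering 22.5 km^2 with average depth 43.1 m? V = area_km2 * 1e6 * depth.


V = 22.5 * 1e6 * 43.1 = 9.6975e+08 m^3


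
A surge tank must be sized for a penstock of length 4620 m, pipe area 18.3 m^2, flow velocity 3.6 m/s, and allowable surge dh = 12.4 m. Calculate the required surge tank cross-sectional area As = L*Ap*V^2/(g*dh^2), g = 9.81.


As = 4620 * 18.3 * 3.6^2 / (9.81 * 12.4^2) = 726.4165 m^2


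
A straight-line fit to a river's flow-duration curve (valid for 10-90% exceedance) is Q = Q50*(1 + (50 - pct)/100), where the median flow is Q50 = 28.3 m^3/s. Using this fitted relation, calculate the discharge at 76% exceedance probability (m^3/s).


Q = 28.3 * (1 + (50 - 76)/100) = 20.9420 m^3/s


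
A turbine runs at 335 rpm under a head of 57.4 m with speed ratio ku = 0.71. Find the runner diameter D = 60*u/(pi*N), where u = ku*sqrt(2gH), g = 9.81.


u = 0.71 * sqrt(2*9.81*57.4) = 23.8267 m/s
D = 60 * 23.8267 / (pi * 335) = 1.3584 m


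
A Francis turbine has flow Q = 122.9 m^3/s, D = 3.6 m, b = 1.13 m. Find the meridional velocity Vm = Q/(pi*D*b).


Vm = 122.9 / (pi * 3.6 * 1.13) = 9.6166 m/s


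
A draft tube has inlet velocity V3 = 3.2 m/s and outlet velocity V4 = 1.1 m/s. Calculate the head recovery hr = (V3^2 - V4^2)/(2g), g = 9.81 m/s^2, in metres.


hr = (3.2^2 - 1.1^2) / (2*9.81) = 0.4602 m


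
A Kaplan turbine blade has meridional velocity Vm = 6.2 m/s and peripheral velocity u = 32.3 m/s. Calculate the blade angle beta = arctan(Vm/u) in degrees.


beta = arctan(6.2 / 32.3) = 10.8658 degrees


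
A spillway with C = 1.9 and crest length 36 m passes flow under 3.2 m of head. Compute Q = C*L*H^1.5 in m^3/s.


Q = 1.9 * 36 * 3.2^1.5 = 391.5444 m^3/s


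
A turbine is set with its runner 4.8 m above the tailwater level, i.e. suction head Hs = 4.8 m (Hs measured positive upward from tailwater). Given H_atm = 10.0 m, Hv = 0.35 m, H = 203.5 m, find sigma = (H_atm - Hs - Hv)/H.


sigma = (10.0 - 4.8 - 0.35) / 203.5 = 0.0238


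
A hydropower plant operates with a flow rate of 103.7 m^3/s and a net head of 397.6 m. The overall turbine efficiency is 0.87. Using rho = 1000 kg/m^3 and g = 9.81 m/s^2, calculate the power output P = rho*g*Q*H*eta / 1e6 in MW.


P = 1000 * 9.81 * 103.7 * 397.6 * 0.87 / 1e6 = 351.8952 MW


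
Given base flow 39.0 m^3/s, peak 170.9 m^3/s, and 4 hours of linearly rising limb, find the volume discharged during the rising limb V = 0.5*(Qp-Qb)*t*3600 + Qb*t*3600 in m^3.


V = 0.5*(170.9 - 39.0)*4*3600 + 39.0*4*3600 = 1.5113e+06 m^3


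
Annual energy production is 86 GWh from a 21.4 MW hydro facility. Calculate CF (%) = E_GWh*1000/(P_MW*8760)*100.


CF = 86 * 1000 / (21.4 * 8760) * 100 = 45.8755 %


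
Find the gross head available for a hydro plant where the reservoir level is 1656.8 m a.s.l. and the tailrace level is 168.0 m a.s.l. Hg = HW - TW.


Hg = 1656.8 - 168.0 = 1488.8000 m


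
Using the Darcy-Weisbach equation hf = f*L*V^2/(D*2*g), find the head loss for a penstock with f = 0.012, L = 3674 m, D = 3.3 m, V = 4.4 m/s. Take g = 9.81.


hf = 0.012 * 3674 * 4.4^2 / (3.3 * 2 * 9.81) = 13.1830 m


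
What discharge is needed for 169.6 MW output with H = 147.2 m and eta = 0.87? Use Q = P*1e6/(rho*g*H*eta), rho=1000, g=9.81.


Q = 169.6 * 1e6 / (1000 * 9.81 * 147.2 * 0.87) = 134.9988 m^3/s


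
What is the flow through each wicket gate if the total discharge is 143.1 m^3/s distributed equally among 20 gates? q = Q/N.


q = 143.1 / 20 = 7.1550 m^3/s


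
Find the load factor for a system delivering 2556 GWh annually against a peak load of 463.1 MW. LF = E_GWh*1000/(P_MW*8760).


LF = 2556 * 1000 / (463.1 * 8760) = 0.6301


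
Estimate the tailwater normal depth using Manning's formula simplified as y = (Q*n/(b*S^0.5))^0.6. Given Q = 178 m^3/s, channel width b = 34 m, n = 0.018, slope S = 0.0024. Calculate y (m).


y = (178 * 0.018 / (34 * 0.0024^0.5))^0.6 = 1.4807 m


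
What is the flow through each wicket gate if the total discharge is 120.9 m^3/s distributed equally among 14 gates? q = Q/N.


q = 120.9 / 14 = 8.6357 m^3/s


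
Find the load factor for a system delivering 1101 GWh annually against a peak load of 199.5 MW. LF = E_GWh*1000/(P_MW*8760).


LF = 1101 * 1000 / (199.5 * 8760) = 0.6300


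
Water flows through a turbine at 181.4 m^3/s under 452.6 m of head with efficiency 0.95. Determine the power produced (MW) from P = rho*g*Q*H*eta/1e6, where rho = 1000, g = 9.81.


P = 1000 * 9.81 * 181.4 * 452.6 * 0.95 / 1e6 = 765.1462 MW
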